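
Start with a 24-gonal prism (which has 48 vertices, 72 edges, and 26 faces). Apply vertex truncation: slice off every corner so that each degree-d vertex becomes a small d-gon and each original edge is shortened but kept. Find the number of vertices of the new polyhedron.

Truncation replaces each original edge-end by a new vertex, so V′ = 2E = 144.
Each original edge survives, and each old vertex of degree d contributes d new edges; summing degrees gives Σd = 2E, so E′ = E + 2E = 3E = 216.
Each original face survives and each original vertex becomes one new face: F′ = F + V = 74.

144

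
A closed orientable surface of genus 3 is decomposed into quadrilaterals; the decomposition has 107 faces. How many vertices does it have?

χ = 2 − 2·3 = -4, and every face is a square so 4F = 2E.
E = 4·107/2 = 214. Then V = -4 + E − F = -4 + 214 − 107 = 103.

103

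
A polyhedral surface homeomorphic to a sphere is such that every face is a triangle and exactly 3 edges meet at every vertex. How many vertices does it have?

Each face has 3 edges and each edge borders two faces, so 2E = 3F.
Each vertex has degree 3, so 3V = 2E and hence V = 3F/3.
Euler: V − E + F = 2 ⇒ (3F/3) − (3F/2) + F = 2.
Multiply by 6: (6 − 9 + 6)F = 12, i.e. 3F = 12.
So F = 4, E = 3·4/2 = 6, V = 3·4/3 = 4.

4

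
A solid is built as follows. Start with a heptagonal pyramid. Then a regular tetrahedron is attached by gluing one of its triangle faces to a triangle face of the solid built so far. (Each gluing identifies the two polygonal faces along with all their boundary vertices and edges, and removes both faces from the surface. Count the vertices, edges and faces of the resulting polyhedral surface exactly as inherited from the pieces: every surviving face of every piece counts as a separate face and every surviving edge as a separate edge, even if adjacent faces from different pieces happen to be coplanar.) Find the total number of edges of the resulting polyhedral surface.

A heptagonal pyramid: V=8, E=14, F=8.
Attach a regular tetrahedron (V=4, E=6, F=4) along a 3-gon: merge 3 vertices and 3 edges, delete both glued faces → V=9, E=17, F=10.
Check: V − E + F = 9 − 17 + 10 = 2.

17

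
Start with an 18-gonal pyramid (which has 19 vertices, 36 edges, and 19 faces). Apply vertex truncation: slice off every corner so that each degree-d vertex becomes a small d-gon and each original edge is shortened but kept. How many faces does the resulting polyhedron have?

38

Truncation replaces each original edge-end by a new vertex, so V′ = 2E = 72.
Each original edge survives, and each old vertex of degree d contributes d new edges; summing degrees gives Σd = 2E, so E′ = E + 2E = 3E = 108.
Each original face survives and each original vertex becomes one new face: F′ = F + V = 38.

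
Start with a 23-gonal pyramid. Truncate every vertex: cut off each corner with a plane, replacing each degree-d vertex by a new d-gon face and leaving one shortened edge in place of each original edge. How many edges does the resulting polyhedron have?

138

The base solid has V = 24, E = 46, F = 24.
Truncation replaces each original edge-end by a new vertex, so V′ = 2E = 92.
Each original edge survives, and each old vertex of degree d contributes d new edges; summing degrees gives Σd = 2E, so E′ = E + 2E = 3E = 138.
Each original face survives and each original vertex becomes one new face: F′ = F + V = 48.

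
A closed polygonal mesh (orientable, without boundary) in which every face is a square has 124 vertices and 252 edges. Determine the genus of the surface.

Every face is a square and each edge borders two faces, so 4F = 2·252, giving F = 126.
χ = V − E + F = 124 − 252 + 126 = -2.
For a closed orientable surface χ = 2 − 2g, so g = (2 − (-2))/2 = 2.

2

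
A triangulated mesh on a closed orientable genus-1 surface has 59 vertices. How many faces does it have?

χ = 2 − 2·1 = 0, and every face is a triangle so 3F = 2E.
V − E + F = 0 with E = 3F/2 gives 59 − (3/2 − 1)·F = 0, so F = 118 and E = 177.

118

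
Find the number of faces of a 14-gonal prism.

A prism on an n-gon has two n-gon bases and n rectangular sides: V = 2·14 = 28, E = 3·14 = 42, F = 14 + 2 = 16.
Check: V − E + F = 28 − 42 + 16 = 2.

16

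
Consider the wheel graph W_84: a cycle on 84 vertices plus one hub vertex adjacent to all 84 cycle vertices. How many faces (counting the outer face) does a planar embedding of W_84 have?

85

W_84 has V = 84 + 1 = 85 vertices and E = 2·84 = 168 edges.
By Euler's formula F = 2 − V + E = 2 − 85 + 168 = 85.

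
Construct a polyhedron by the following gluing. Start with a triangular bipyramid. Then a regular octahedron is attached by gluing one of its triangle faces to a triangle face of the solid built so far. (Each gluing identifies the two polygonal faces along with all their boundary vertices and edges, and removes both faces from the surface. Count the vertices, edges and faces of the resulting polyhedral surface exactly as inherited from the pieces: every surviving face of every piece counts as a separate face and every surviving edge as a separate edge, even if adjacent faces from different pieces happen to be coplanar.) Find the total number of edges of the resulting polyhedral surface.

18

A triangular bipyramid: V=5, E=9, F=6.
Attach a regular octahedron (V=6, E=12, F=8) along a 3-gon: merge 3 vertices and 3 edges, delete both glued faces → V=8, E=18, F=12.
Check: V − E + F = 8 − 18 + 12 = 2.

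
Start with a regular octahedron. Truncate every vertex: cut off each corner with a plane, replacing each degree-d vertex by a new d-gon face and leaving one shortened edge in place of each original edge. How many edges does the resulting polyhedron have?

36

The base solid has V = 6, E = 12, F = 8.
Truncation replaces each original edge-end by a new vertex, so V′ = 2E = 24.
Each original edge survives, and each old vertex of degree d contributes d new edges; summing degrees gives Σd = 2E, so E′ = E + 2E = 3E = 36.
Each original face survives and each original vertex becomes one new face: F′ = F + V = 14.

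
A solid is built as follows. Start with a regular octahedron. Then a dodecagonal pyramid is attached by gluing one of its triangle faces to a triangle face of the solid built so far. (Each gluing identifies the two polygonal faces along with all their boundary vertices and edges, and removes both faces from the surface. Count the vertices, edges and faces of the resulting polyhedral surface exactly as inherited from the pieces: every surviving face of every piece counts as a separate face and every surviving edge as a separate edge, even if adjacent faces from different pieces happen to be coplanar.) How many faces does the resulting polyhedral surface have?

19

A regular octahedron: V=6, E=12, F=8.
Attach a dodecagonal pyramid (V=13, E=24, F=13) along a 3-gon: merge 3 vertices and 3 edges, delete both glued faces → V=16, E=33, F=19.
Check: V − E + F = 16 − 33 + 19 = 2.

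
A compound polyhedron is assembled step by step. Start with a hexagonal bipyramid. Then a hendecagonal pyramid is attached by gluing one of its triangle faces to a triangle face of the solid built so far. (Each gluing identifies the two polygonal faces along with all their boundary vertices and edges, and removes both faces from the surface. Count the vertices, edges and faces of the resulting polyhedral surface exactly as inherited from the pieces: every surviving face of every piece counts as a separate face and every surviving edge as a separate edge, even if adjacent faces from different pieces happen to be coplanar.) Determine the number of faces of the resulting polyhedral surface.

A hexagonal bipyramid: V=8, E=18, F=12.
Attach a hendecagonal pyramid (V=12, E=22, F=12) along a 3-gon: merge 3 vertices and 3 edges, delete both glued faces → V=17, E=37, F=22.
Check: V − E + F = 17 − 37 + 22 = 2.

22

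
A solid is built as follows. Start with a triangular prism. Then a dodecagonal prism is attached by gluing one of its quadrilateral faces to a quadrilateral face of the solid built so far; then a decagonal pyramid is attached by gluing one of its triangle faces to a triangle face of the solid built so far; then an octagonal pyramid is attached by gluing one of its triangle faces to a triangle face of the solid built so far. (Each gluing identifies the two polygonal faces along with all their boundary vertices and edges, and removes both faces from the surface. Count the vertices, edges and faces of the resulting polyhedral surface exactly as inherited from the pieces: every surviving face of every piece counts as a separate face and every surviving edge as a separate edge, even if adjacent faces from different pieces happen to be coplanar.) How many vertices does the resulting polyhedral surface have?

40

A triangular prism: V=6, E=9, F=5.
Attach a dodecagonal prism (V=24, E=36, F=14) along a 4-gon: merge 4 vertices and 4 edges, delete both glued faces → V=26, E=41, F=17.
Attach a decagonal pyramid (V=11, E=20, F=11) along a 3-gon: merge 3 vertices and 3 edges, delete both glued faces → V=34, E=58, F=26.
Attach an octagonal pyramid (V=9, E=16, F=9) along a 3-gon: merge 3 vertices and 3 edges, delete both glued faces → V=40, E=71, F=33.
Check: V − E + F = 40 − 71 + 33 = 2.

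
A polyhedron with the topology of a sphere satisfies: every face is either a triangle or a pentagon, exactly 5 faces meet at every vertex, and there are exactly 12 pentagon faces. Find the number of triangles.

80

Let x be the number of triangles; then F = 12 + x.
Edge–face incidences: 2E = 5·12 + 3·x = 60 + 3x.
Every vertex has degree 5, so 5V = 2E.
Euler: V − E + F = 2 ⇒ (2E)/5 − E + (12 + x) = 2.
Multiply by 10: 2·(2E) − 5·(2E) + 10·(12 + x) = 20, i.e. 120 + 10x − 3·(60 + 3x) = 20.
Collecting terms: x − 60 = 20, so x = 80.
Then 2E = 60 + 3·80 = 300, so E = 150, V = 2E/5 = 60, F = 12 + 80 = 92.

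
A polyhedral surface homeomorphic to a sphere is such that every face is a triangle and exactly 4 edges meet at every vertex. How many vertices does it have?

Each face has 3 edges and each edge borders two faces, so 2E = 3F.
Each vertex has degree 4, so 4V = 2E and hence V = 3F/4.
Euler: V − E + F = 2 ⇒ (3F/4) − (3F/2) + F = 2.
Multiply by 8: (6 − 12 + 8)F = 16, i.e. 2F = 16.
So F = 8, E = 3·8/2 = 12, V = 3·8/4 = 6.

6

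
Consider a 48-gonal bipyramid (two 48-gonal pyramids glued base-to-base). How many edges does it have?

144

A bipyramid over an n-gon has 2n triangular faces and n + 2 vertices: V = 48 + 2 = 50, E = 3·48 = 144, F = 2·48 = 96.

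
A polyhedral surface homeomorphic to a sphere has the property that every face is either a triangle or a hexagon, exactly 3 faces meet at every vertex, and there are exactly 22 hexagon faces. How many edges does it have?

Let x be the number of triangles; then F = 22 + x.
Edge–face incidences: 2E = 6·22 + 3·x = 132 + 3x.
Every vertex has degree 3, so 3V = 2E.
Euler: V − E + F = 2 ⇒ (2E)/3 − E + (22 + x) = 2.
Multiply by 6: 2·(2E) − 3·(2E) + 6·(22 + x) = 12, i.e. 132 + 6x − (132 + 3x) = 12.
Collecting terms: 3x = 12, so x = 4.
Then 2E = 132 + 3·4 = 144, so E = 72, V = 2E/3 = 48, F = 22 + 4 = 26.

72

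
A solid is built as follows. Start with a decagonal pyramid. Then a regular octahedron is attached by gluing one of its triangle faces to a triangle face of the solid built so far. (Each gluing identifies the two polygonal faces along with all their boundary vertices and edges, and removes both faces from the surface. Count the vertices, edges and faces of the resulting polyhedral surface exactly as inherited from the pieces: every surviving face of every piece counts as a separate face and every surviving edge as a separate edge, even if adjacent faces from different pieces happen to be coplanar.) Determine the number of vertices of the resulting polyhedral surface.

A decagonal pyramid: V=11, E=20, F=11.
Attach a regular octahedron (V=6, E=12, F=8) along a 3-gon: merge 3 vertices and 3 edges, delete both glued faces → V=14, E=29, F=17.
Check: V − E + F = 14 − 29 + 17 = 2.

14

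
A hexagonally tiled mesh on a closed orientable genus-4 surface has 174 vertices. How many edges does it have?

270

χ = 2 − 2·4 = -6, and every face is a hexagon so 6F = 2E.
V − E + F = -6 with E = 6F/2 gives 174 − (6/2 − 1)·F = -6, so F = 90 and E = 270.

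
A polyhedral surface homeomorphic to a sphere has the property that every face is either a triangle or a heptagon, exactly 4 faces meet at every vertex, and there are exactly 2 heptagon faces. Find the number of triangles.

Let x be the number of triangles; then F = 2 + x.
Edge–face incidences: 2E = 7·2 + 3·x = 14 + 3x.
Every vertex has degree 4, so 4V = 2E.
Euler: V − E + F = 2 ⇒ (2E)/4 − E + (2 + x) = 2.
Multiply by 8: 2·(2E) − 4·(2E) + 8·(2 + x) = 16, i.e. 16 + 8x − 2·(14 + 3x) = 16.
Collecting terms: 2x − 12 = 16, so 2x = 28, so x = 14.
Then 2E = 14 + 3·14 = 56, so E = 28, V = 2E/4 = 14, F = 2 + 14 = 16.

14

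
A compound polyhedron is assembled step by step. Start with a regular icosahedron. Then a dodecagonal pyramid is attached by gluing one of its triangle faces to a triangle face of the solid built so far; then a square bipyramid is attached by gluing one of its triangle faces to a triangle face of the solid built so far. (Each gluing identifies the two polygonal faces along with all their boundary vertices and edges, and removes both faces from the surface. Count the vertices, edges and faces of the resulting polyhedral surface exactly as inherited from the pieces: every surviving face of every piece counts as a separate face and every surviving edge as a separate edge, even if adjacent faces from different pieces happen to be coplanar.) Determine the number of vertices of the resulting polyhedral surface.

A regular icosahedron: V=12, E=30, F=20.
Attach a dodecagonal pyramid (V=13, E=24, F=13) along a 3-gon: merge 3 vertices and 3 edges, delete both glued faces → V=22, E=51, F=31.
Attach a square bipyramid (V=6, E=12, F=8) along a 3-gon: merge 3 vertices and 3 edges, delete both glued faces → V=25, E=60, F=37.
Check: V − E + F = 25 − 60 + 37 = 2.

25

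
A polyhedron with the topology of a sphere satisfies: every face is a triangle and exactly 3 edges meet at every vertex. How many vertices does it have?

4

Each face has 3 edges and each edge borders two faces, so 2E = 3F.
Each vertex has degree 3, so 3V = 2E and hence V = 3F/3.
Euler: V − E + F = 2 ⇒ (3F/3) − (3F/2) + F = 2.
Multiply by 6: (6 − 9 + 6)F = 12, i.e. 3F = 12.
So F = 4, E = 3·4/2 = 6, V = 3·4/3 = 4.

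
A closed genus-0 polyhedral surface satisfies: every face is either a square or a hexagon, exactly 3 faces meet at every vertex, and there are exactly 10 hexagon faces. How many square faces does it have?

Let x be the number of squares; then F = 10 + x.
Edge–face incidences: 2E = 6·10 + 4·x = 60 + 4x.
Every vertex has degree 3, so 3V = 2E.
Euler: V − E + F = 2 ⇒ (2E)/3 − E + (10 + x) = 2.
Multiply by 6: 2·(2E) − 3·(2E) + 6·(10 + x) = 12, i.e. 60 + 6x − (60 + 4x) = 12.
Collecting terms: 2x = 12, so x = 6.
Then 2E = 60 + 4·6 = 84, so E = 42, V = 2E/3 = 28, F = 10 + 6 = 16.

6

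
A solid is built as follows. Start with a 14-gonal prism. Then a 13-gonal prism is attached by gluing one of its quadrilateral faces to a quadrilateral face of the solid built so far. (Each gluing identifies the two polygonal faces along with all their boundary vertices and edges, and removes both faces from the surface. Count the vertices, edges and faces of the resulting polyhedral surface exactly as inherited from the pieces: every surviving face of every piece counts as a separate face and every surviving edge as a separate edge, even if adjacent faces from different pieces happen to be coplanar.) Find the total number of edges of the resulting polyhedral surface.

77

A 14-gonal prism: V=28, E=42, F=16.
Attach a 13-gonal prism (V=26, E=39, F=15) along a 4-gon: merge 4 vertices and 4 edges, delete both glued faces → V=50, E=77, F=29.
Check: V − E + F = 50 − 77 + 29 = 2.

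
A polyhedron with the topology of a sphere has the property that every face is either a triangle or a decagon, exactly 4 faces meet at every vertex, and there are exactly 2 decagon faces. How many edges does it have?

40

Let x be the number of triangles; then F = 2 + x.
Edge–face incidences: 2E = 10·2 + 3·x = 20 + 3x.
Every vertex has degree 4, so 4V = 2E.
Euler: V − E + F = 2 ⇒ (2E)/4 − E + (2 + x) = 2.
Multiply by 8: 2·(2E) − 4·(2E) + 8·(2 + x) = 16, i.e. 16 + 8x − 2·(20 + 3x) = 16.
Collecting terms: 2x − 24 = 16, so 2x = 40, so x = 20.
Then 2E = 20 + 3·20 = 80, so E = 40, V = 2E/4 = 20, F = 2 + 20 = 22.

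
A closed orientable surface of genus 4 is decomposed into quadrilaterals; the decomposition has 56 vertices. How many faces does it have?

χ = 2 − 2·4 = -6, and every face is a square so 4F = 2E.
V − E + F = -6 with E = 4F/2 gives 56 − (4/2 − 1)·F = -6, so F = 62 and E = 124.

62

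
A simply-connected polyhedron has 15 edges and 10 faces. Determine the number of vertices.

7

Here V − E + F = 2.
V = 2 + E − F = 2 + 15 − 10 = 7.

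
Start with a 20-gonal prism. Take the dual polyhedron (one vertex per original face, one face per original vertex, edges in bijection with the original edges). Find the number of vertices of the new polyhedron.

The base solid has V = 40, E = 60, F = 22.
The dual swaps V and F and preserves E: V′ = F = 22, E′ = E = 60, F′ = V = 40.

22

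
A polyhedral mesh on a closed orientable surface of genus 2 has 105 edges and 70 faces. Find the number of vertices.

33

For a closed orientable surface of genus 2, χ = 2 − 2·2 = -2.
V = -2 + E − F = -2 + 105 − 70 = 33.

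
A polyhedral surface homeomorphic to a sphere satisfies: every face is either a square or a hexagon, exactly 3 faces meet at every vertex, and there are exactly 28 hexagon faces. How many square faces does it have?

Let x be the number of squares; then F = 28 + x.
Edge–face incidences: 2E = 6·28 + 4·x = 168 + 4x.
Every vertex has degree 3, so 3V = 2E.
Euler: V − E + F = 2 ⇒ (2E)/3 − E + (28 + x) = 2.
Multiply by 6: 2·(2E) − 3·(2E) + 6·(28 + x) = 12, i.e. 168 + 6x − (168 + 4x) = 12.
Collecting terms: 2x = 12, so x = 6.
Then 2E = 168 + 4·6 = 192, so E = 96, V = 2E/3 = 64, F = 28 + 6 = 34.

6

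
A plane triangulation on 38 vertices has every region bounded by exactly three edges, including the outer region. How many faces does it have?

72

In a plane triangulation 3F = 2E and V − E + F = 2, so F = 2V − 4 = 2·38 − 4 = 72.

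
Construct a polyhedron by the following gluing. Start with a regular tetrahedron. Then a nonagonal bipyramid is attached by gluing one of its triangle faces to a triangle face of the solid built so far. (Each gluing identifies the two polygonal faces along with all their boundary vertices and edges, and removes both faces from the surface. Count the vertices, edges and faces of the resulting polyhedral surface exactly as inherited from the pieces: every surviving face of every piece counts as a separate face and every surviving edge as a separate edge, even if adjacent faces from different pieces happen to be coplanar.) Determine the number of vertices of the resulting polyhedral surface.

12

A regular tetrahedron: V=4, E=6, F=4.
Attach a nonagonal bipyramid (V=11, E=27, F=18) along a 3-gon: merge 3 vertices and 3 edges, delete both glued faces → V=12, E=30, F=20.
Check: V − E + F = 12 − 30 + 20 = 2.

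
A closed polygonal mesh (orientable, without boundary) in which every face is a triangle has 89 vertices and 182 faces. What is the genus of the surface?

Every face is a triangle, so 2E = 3·182 = 546, giving E = 273.
χ = V − E + F = 89 − 273 + 182 = -2.
For a closed orientable surface χ = 2 − 2g, so g = (2 − (-2))/2 = 2.

2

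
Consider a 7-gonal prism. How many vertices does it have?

14

A prism on an n-gon has two n-gon bases and n rectangular sides: V = 2·7 = 14, E = 3·7 = 21, F = 7 + 2 = 9.
Check: V − E + F = 14 − 21 + 9 = 2.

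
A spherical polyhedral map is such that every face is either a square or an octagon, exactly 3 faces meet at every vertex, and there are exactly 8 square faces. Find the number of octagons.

Let x be the number of octagons; then F = 8 + x.
Edge–face incidences: 2E = 4·8 + 8·x = 32 + 8x.
Every vertex has degree 3, so 3V = 2E.
Euler: V − E + F = 2 ⇒ (2E)/3 − E + (8 + x) = 2.
Multiply by 6: 2·(2E) − 3·(2E) + 6·(8 + x) = 12, i.e. 48 + 6x − (32 + 8x) = 12.
Collecting terms: −2x + 16 = 12, so −2x = −4, so x = 2.
Then 2E = 32 + 8·2 = 48, so E = 24, V = 2E/3 = 16, F = 8 + 2 = 10.

2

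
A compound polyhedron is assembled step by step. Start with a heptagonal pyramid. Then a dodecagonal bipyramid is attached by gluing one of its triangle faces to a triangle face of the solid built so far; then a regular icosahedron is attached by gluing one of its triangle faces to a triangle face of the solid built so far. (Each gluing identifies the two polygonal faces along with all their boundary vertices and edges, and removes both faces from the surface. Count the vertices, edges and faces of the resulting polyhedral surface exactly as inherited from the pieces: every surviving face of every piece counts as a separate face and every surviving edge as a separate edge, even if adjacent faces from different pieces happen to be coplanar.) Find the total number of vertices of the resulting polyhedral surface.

28

A heptagonal pyramid: V=8, E=14, F=8.
Attach a dodecagonal bipyramid (V=14, E=36, F=24) along a 3-gon: merge 3 vertices and 3 edges, delete both glued faces → V=19, E=47, F=30.
Attach a regular icosahedron (V=12, E=30, F=20) along a 3-gon: merge 3 vertices and 3 edges, delete both glued faces → V=28, E=74, F=48.
Check: V − E + F = 28 − 74 + 48 = 2.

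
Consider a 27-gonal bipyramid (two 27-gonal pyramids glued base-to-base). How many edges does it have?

81

A bipyramid over an n-gon has 2n triangular faces and n + 2 vertices: V = 27 + 2 = 29, E = 3·27 = 81, F = 2·27 = 54.
Check: V − E + F = 29 − 81 + 54 = 2.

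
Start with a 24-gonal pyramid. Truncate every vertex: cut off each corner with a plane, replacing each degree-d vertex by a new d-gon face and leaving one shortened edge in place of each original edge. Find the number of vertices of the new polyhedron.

The base solid has V = 25, E = 48, F = 25.
Truncation replaces each original edge-end by a new vertex, so V′ = 2E = 96.
Each original edge survives, and each old vertex of degree d contributes d new edges; summing degrees gives Σd = 2E, so E′ = E + 2E = 3E = 144.
Each original face survives and each original vertex becomes one new face: F′ = F + V = 50.

96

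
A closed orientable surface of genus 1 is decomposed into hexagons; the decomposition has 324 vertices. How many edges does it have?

χ = 2 − 2·1 = 0, and every face is a hexagon so 6F = 2E.
V − E + F = 0 with E = 6F/2 gives 324 − (6/2 − 1)·F = 0, so F = 162 and E = 486.

486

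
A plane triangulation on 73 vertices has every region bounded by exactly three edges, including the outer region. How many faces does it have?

In a plane triangulation 3F = 2E and V − E + F = 2, so F = 2V − 4 = 2·73 − 4 = 142.

142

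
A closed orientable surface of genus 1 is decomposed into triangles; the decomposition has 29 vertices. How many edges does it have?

χ = 2 − 2·1 = 0, and every face is a triangle so 3F = 2E.
V − E + F = 0 with E = 3F/2 gives 29 − (3/2 − 1)·F = 0, so F = 58 and E = 87.

87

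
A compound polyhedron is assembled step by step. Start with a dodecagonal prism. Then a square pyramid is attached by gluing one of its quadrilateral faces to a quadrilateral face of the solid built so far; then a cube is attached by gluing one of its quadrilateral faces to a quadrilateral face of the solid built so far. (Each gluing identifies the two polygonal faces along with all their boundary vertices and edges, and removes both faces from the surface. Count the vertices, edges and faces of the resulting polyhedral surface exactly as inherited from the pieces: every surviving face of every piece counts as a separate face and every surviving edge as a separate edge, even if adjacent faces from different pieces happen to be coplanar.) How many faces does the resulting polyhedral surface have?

21

A dodecagonal prism: V=24, E=36, F=14.
Attach a square pyramid (V=5, E=8, F=5) along a 4-gon: merge 4 vertices and 4 edges, delete both glued faces → V=25, E=40, F=17.
Attach a cube (V=8, E=12, F=6) along a 4-gon: merge 4 vertices and 4 edges, delete both glued faces → V=29, E=48, F=21.
Check: V − E + F = 29 − 48 + 21 = 2.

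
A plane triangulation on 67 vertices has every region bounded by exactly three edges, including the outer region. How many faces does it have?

In a plane triangulation 3F = 2E and V − E + F = 2, so F = 2V − 4 = 2·67 − 4 = 130.

130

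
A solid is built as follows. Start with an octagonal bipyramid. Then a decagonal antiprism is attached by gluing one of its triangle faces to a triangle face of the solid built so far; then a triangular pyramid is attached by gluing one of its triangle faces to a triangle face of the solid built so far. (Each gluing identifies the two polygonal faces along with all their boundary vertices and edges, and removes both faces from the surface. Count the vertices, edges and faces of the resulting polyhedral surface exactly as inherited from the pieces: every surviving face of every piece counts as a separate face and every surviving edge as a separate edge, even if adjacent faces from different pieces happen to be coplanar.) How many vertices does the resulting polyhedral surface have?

28

An octagonal bipyramid: V=10, E=24, F=16.
Attach a decagonal antiprism (V=20, E=40, F=22) along a 3-gon: merge 3 vertices and 3 edges, delete both glued faces → V=27, E=61, F=36.
Attach a triangular pyramid (V=4, E=6, F=4) along a 3-gon: merge 3 vertices and 3 edges, delete both glued faces → V=28, E=64, F=38.
Check: V − E + F = 28 − 64 + 38 = 2.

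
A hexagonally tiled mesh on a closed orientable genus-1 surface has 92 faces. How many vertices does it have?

184

χ = 2 − 2·1 = 0, and every face is a hexagon so 6F = 2E.
E = 6·92/2 = 276. Then V = 0 + E − F = 0 + 276 − 92 = 184.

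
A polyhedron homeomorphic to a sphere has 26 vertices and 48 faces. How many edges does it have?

Here V − E + F = 2.
E = V + F − (2) = 26 + 48 − (2) = 72.

72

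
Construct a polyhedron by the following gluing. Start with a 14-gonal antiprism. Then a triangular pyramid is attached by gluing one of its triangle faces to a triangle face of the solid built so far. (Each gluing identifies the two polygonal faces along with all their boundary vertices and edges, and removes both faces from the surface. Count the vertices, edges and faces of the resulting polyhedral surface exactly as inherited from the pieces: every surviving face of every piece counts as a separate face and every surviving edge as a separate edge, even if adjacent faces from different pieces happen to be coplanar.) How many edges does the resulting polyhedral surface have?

59

A 14-gonal antiprism: V=28, E=56, F=30.
Attach a triangular pyramid (V=4, E=6, F=4) along a 3-gon: merge 3 vertices and 3 edges, delete both glued faces → V=29, E=59, F=32.
Check: V − E + F = 29 − 59 + 32 = 2.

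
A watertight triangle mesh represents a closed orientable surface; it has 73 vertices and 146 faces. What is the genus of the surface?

1

Every face is a triangle, so 2E = 3·146 = 438, giving E = 219.
χ = V − E + F = 73 − 219 + 146 = 0.
For a closed orientable surface χ = 2 − 2g, so g = (2 − (0))/2 = 1.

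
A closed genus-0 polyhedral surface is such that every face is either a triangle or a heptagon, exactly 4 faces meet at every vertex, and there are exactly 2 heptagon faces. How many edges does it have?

Let x be the number of triangles; then F = 2 + x.
Edge–face incidences: 2E = 7·2 + 3·x = 14 + 3x.
Every vertex has degree 4, so 4V = 2E.
Euler: V − E + F = 2 ⇒ (2E)/4 − E + (2 + x) = 2.
Multiply by 8: 2·(2E) − 4·(2E) + 8·(2 + x) = 16, i.e. 16 + 8x − 2·(14 + 3x) = 16.
Collecting terms: 2x − 12 = 16, so 2x = 28, so x = 14.
Then 2E = 14 + 3·14 = 56, so E = 28, V = 2E/4 = 14, F = 2 + 14 = 16.

28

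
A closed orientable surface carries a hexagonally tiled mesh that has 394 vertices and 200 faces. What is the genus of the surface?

Every face is a hexagon, so 2E = 6·200 = 1200, giving E = 600.
χ = V − E + F = 394 − 600 + 200 = -6.
For a closed orientable surface χ = 2 − 2g, so g = (2 − (-6))/2 = 4.

4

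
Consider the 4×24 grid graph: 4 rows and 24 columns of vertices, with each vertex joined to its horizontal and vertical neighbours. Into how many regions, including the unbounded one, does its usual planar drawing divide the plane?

The grid has V = 4·24 = 96 vertices and E = 4·23 + 24·3 = 164 edges.
F = 2 − V + E = 2 − 96 + 164 = 70.

70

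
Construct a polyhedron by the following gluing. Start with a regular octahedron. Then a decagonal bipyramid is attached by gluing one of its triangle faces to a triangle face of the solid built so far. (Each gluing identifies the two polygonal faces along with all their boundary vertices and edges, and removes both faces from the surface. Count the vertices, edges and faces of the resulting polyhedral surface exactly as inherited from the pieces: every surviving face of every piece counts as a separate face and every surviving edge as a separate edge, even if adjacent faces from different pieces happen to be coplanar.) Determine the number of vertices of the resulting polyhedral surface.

15

A regular octahedron: V=6, E=12, F=8.
Attach a decagonal bipyramid (V=12, E=30, F=20) along a 3-gon: merge 3 vertices and 3 edges, delete both glued faces → V=15, E=39, F=26.
Check: V − E + F = 15 − 39 + 26 = 2.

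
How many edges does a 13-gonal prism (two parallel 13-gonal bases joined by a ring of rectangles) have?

A prism on an n-gon has two n-gon bases and n rectangular sides: V = 2·13 = 26, E = 3·13 = 39, F = 13 + 2 = 15.

39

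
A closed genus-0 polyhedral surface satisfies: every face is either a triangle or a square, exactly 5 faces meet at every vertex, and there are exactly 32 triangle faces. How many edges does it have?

Let x be the number of squares; then F = 32 + x.
Edge–face incidences: 2E = 3·32 + 4·x = 96 + 4x.
Every vertex has degree 5, so 5V = 2E.
Euler: V − E + F = 2 ⇒ (2E)/5 − E + (32 + x) = 2.
Multiply by 10: 2·(2E) − 5·(2E) + 10·(32 + x) = 20, i.e. 320 + 10x − 3·(96 + 4x) = 20.
Collecting terms: −2x + 32 = 20, so −2x = −12, so x = 6.
Then 2E = 96 + 4·6 = 120, so E = 60, V = 2E/5 = 24, F = 32 + 6 = 38.

60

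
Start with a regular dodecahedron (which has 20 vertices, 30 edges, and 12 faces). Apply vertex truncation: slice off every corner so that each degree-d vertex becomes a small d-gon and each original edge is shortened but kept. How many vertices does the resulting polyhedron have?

60

Truncation replaces each original edge-end by a new vertex, so V′ = 2E = 60.
Each original edge survives, and each old vertex of degree d contributes d new edges; summing degrees gives Σd = 2E, so E′ = E + 2E = 3E = 90.
Each original face survives and each original vertex becomes one new face: F′ = F + V = 32.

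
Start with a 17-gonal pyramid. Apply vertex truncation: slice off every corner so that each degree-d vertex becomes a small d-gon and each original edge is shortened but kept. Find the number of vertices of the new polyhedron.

68

The base solid has V = 18, E = 34, F = 18.
Truncation replaces each original edge-end by a new vertex, so V′ = 2E = 68.
Each original edge survives, and each old vertex of degree d contributes d new edges; summing degrees gives Σd = 2E, so E′ = E + 2E = 3E = 102.
Each original face survives and each original vertex becomes one new face: F′ = F + V = 36.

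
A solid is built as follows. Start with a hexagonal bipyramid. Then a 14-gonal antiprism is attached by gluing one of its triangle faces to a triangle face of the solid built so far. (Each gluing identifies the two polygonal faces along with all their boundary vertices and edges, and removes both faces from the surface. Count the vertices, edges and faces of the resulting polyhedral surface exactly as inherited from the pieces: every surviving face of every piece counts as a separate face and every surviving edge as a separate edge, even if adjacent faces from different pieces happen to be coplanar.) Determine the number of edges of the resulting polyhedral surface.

71

A hexagonal bipyramid: V=8, E=18, F=12.
Attach a 14-gonal antiprism (V=28, E=56, F=30) along a 3-gon: merge 3 vertices and 3 edges, delete both glued faces → V=33, E=71, F=40.
Check: V − E + F = 33 − 71 + 40 = 2.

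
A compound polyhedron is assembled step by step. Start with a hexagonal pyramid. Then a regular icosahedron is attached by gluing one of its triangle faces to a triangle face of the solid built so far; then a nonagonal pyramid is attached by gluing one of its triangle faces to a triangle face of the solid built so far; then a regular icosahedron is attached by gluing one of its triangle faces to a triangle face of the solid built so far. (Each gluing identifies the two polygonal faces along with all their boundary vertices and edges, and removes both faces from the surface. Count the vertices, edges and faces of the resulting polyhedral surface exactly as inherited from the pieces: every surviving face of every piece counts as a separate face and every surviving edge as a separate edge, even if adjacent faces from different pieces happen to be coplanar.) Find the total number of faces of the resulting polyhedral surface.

A hexagonal pyramid: V=7, E=12, F=7.
Attach a regular icosahedron (V=12, E=30, F=20) along a 3-gon: merge 3 vertices and 3 edges, delete both glued faces → V=16, E=39, F=25.
Attach a nonagonal pyramid (V=10, E=18, F=10) along a 3-gon: merge 3 vertices and 3 edges, delete both glued faces → V=23, E=54, F=33.
Attach a regular icosahedron (V=12, E=30, F=20) along a 3-gon: merge 3 vertices and 3 edges, delete both glued faces → V=32, E=81, F=51.
Check: V − E + F = 32 − 81 + 51 = 2.

51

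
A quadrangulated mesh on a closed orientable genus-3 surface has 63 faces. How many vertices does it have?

χ = 2 − 2·3 = -4, and every face is a square so 4F = 2E.
E = 4·63/2 = 126. Then V = -4 + E − F = -4 + 126 − 63 = 59.

59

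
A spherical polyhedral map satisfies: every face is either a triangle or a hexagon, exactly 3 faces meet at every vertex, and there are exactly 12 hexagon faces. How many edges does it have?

42

Let x be the number of triangles; then F = 12 + x.
Edge–face incidences: 2E = 6·12 + 3·x = 72 + 3x.
Every vertex has degree 3, so 3V = 2E.
Euler: V − E + F = 2 ⇒ (2E)/3 − E + (12 + x) = 2.
Multiply by 6: 2·(2E) − 3·(2E) + 6·(12 + x) = 12, i.e. 72 + 6x − (72 + 3x) = 12.
Collecting terms: 3x = 12, so x = 4.
Then 2E = 72 + 3·4 = 84, so E = 42, V = 2E/3 = 28, F = 12 + 4 = 16.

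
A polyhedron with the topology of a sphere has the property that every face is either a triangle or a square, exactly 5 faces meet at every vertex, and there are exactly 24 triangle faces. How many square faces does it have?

2

Let x be the number of squares; then F = 24 + x.
Edge–face incidences: 2E = 3·24 + 4·x = 72 + 4x.
Every vertex has degree 5, so 5V = 2E.
Euler: V − E + F = 2 ⇒ (2E)/5 − E + (24 + x) = 2.
Multiply by 10: 2·(2E) − 5·(2E) + 10·(24 + x) = 20, i.e. 240 + 10x − 3·(72 + 4x) = 20.
Collecting terms: −2x + 24 = 20, so −2x = −4, so x = 2.
Then 2E = 72 + 4·2 = 80, so E = 40, V = 2E/5 = 16, F = 24 + 2 = 26.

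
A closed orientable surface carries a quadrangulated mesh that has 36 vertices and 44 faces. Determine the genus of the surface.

5

Every face is a square, so 2E = 4·44 = 176, giving E = 88.
χ = V − E + F = 36 − 88 + 44 = -8.
For a closed orientable surface χ = 2 − 2g, so g = (2 − (-8))/2 = 5.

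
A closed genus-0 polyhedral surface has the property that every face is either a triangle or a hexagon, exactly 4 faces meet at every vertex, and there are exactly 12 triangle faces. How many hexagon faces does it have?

2

Let x be the number of hexagons; then F = 12 + x.
Edge–face incidences: 2E = 3·12 + 6·x = 36 + 6x.
Every vertex has degree 4, so 4V = 2E.
Euler: V − E + F = 2 ⇒ (2E)/4 − E + (12 + x) = 2.
Multiply by 8: 2·(2E) − 4·(2E) + 8·(12 + x) = 16, i.e. 96 + 8x − 2·(36 + 6x) = 16.
Collecting terms: −4x + 24 = 16, so −4x = −8, so x = 2.
Then 2E = 36 + 6·2 = 48, so E = 24, V = 2E/4 = 12, F = 12 + 2 = 14.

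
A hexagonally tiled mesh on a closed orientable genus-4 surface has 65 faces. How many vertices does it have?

124

χ = 2 − 2·4 = -6, and every face is a hexagon so 6F = 2E.
E = 6·65/2 = 195. Then V = -6 + E − F = -6 + 195 − 65 = 124.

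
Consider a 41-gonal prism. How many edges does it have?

123

A prism on an n-gon has two n-gon bases and n rectangular sides: V = 2·41 = 82, E = 3·41 = 123, F = 41 + 2 = 43.
Check: V − E + F = 82 − 123 + 43 = 2.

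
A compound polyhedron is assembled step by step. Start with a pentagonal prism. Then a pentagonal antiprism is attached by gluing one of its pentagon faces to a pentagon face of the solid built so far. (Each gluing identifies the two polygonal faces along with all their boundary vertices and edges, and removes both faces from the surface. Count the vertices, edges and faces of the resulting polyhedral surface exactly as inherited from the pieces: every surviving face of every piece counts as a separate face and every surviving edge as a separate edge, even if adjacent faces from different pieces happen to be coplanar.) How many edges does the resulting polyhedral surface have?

A pentagonal prism: V=10, E=15, F=7.
Attach a pentagonal antiprism (V=10, E=20, F=12) along a 5-gon: merge 5 vertices and 5 edges, delete both glued faces → V=15, E=30, F=17.
Check: V − E + F = 15 − 30 + 17 = 2.

30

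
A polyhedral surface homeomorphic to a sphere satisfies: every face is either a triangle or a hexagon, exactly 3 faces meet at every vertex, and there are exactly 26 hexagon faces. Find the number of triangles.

4

Let x be the number of triangles; then F = 26 + x.
Edge–face incidences: 2E = 6·26 + 3·x = 156 + 3x.
Every vertex has degree 3, so 3V = 2E.
Euler: V − E + F = 2 ⇒ (2E)/3 − E + (26 + x) = 2.
Multiply by 6: 2·(2E) − 3·(2E) + 6·(26 + x) = 12, i.e. 156 + 6x − (156 + 3x) = 12.
Collecting terms: 3x = 12, so x = 4.
Then 2E = 156 + 3·4 = 168, so E = 84, V = 2E/3 = 56, F = 26 + 4 = 30.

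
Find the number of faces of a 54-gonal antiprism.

110

An antiprism on an n-gon has two n-gon caps and 2n triangles: V = 2·54 = 108, E = 4·54 = 216, F = 2·54 + 2 = 110.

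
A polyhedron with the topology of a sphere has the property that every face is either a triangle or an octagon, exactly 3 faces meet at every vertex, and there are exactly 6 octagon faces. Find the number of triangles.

Let x be the number of triangles; then F = 6 + x.
Edge–face incidences: 2E = 8·6 + 3·x = 48 + 3x.
Every vertex has degree 3, so 3V = 2E.
Euler: V − E + F = 2 ⇒ (2E)/3 − E + (6 + x) = 2.
Multiply by 6: 2·(2E) − 3·(2E) + 6·(6 + x) = 12, i.e. 36 + 6x − (48 + 3x) = 12.
Collecting terms: 3x − 12 = 12, so 3x = 24, so x = 8.
Then 2E = 48 + 3·8 = 72, so E = 36, V = 2E/3 = 24, F = 6 + 8 = 14.

8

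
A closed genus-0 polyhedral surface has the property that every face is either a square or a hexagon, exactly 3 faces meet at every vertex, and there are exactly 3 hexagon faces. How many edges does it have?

Let x be the number of squares; then F = 3 + x.
Edge–face incidences: 2E = 6·3 + 4·x = 18 + 4x.
Every vertex has degree 3, so 3V = 2E.
Euler: V − E + F = 2 ⇒ (2E)/3 − E + (3 + x) = 2.
Multiply by 6: 2·(2E) − 3·(2E) + 6·(3 + x) = 12, i.e. 18 + 6x − (18 + 4x) = 12.
Collecting terms: 2x = 12, so x = 6.
Then 2E = 18 + 4·6 = 42, so E = 21, V = 2E/3 = 14, F = 3 + 6 = 9.

21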